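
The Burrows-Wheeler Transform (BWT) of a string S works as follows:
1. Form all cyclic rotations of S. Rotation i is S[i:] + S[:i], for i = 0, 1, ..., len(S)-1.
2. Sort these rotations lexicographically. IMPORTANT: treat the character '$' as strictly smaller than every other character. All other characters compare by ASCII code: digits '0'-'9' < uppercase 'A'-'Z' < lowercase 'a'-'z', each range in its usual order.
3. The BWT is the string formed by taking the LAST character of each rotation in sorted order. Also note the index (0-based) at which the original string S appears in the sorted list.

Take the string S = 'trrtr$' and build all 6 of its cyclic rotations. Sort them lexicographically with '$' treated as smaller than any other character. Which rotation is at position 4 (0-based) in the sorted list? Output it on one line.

All 6 rotations (rotation i = S[i:]+S[:i]):
  rot[0] = trrtr$
  rot[1] = rrtr$t
  rot[2] = rtr$tr
  rot[3] = tr$trr
  rot[4] = r$trrt
  rot[5] = $trrtr
Sorted (with $ < everything):
  sorted[0] = $trrtr
  sorted[1] = r$trrt
  sorted[2] = rrtr$t
  sorted[3] = rtr$tr
  sorted[4] = tr$trr
  sorted[5] = trrtr$
sorted[4] = tr$trr

Answer: tr$trr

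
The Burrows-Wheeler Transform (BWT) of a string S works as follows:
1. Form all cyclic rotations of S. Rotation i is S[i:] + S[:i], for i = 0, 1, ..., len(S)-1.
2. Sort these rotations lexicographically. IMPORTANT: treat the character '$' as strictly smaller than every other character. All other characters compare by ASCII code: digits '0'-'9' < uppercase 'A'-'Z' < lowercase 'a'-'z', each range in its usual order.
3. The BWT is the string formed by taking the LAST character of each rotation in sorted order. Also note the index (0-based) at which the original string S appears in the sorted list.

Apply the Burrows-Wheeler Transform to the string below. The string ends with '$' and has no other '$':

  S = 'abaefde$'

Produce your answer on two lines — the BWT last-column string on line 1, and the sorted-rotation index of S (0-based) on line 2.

Answer: e$bafdae
1

Derivation:
All 8 rotations (rotation i = S[i:]+S[:i]):
  rot[0] = abaefde$
  rot[1] = baefde$a
  rot[2] = aefde$ab
  rot[3] = efde$aba
  rot[4] = fde$abae
  rot[5] = de$abaef
  rot[6] = e$abaefd
  rot[7] = $abaefde
Sorted (with $ < everything):
  sorted[0] = $abaefde  (last char: 'e')
  sorted[1] = abaefde$  (last char: '$')
  sorted[2] = aefde$ab  (last char: 'b')
  sorted[3] = baefde$a  (last char: 'a')
  sorted[4] = de$abaef  (last char: 'f')
  sorted[5] = e$abaefd  (last char: 'd')
  sorted[6] = efde$aba  (last char: 'a')
  sorted[7] = fde$abae  (last char: 'e')
Last column: e$bafdae
Original string S is at sorted index 1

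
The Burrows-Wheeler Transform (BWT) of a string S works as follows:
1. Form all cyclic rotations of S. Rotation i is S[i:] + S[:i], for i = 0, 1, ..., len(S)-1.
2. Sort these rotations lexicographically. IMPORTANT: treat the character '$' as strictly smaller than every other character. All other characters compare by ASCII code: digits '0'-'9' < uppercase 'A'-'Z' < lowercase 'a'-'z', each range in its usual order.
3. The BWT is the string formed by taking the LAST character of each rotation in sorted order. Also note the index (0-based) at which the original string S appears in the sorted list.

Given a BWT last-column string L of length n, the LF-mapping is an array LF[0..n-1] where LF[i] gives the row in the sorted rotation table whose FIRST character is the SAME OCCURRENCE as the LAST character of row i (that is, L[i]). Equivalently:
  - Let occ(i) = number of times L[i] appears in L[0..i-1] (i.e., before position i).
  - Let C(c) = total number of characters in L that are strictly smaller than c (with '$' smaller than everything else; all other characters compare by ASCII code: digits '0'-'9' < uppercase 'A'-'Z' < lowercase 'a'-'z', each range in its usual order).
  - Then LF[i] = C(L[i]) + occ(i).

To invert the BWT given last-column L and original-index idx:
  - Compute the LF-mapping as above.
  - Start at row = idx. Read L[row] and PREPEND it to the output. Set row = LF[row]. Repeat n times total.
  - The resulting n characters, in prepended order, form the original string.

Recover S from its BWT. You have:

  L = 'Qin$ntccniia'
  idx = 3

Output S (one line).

Answer: cincinnatiQ$

Derivation:
LF mapping: 1 5 8 0 9 11 3 4 10 6 7 2
Walk LF starting at row 3, prepending L[row]:
  step 1: row=3, L[3]='$', prepend. Next row=LF[3]=0
  step 2: row=0, L[0]='Q', prepend. Next row=LF[0]=1
  step 3: row=1, L[1]='i', prepend. Next row=LF[1]=5
  step 4: row=5, L[5]='t', prepend. Next row=LF[5]=11
  step 5: row=11, L[11]='a', prepend. Next row=LF[11]=2
  step 6: row=2, L[2]='n', prepend. Next row=LF[2]=8
  step 7: row=8, L[8]='n', prepend. Next row=LF[8]=10
  step 8: row=10, L[10]='i', prepend. Next row=LF[10]=7
  step 9: row=7, L[7]='c', prepend. Next row=LF[7]=4
  step 10: row=4, L[4]='n', prepend. Next row=LF[4]=9
  step 11: row=9, L[9]='i', prepend. Next row=LF[9]=6
  step 12: row=6, L[6]='c', prepend. Next row=LF[6]=3
Reversed output: cincinnatiQ$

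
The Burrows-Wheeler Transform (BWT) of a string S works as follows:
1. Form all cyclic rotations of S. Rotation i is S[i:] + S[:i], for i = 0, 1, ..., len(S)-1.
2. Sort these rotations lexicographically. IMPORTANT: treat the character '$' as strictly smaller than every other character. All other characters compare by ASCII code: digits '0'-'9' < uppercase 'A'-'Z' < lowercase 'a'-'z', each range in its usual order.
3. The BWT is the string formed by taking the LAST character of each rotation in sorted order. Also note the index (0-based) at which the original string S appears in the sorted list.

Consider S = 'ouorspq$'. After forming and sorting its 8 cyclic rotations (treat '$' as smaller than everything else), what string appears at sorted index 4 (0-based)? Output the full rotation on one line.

Answer: q$ouorsp

Derivation:
All 8 rotations (rotation i = S[i:]+S[:i]):
  rot[0] = ouorspq$
  rot[1] = uorspq$o
  rot[2] = orspq$ou
  rot[3] = rspq$ouo
  rot[4] = spq$ouor
  rot[5] = pq$ouors
  rot[6] = q$ouorsp
  rot[7] = $ouorspq
Sorted (with $ < everything):
  sorted[0] = $ouorspq
  sorted[1] = orspq$ou
  sorted[2] = ouorspq$
  sorted[3] = pq$ouors
  sorted[4] = q$ouorsp
  sorted[5] = rspq$ouo
  sorted[6] = spq$ouor
  sorted[7] = uorspq$o
sorted[4] = q$ouorsp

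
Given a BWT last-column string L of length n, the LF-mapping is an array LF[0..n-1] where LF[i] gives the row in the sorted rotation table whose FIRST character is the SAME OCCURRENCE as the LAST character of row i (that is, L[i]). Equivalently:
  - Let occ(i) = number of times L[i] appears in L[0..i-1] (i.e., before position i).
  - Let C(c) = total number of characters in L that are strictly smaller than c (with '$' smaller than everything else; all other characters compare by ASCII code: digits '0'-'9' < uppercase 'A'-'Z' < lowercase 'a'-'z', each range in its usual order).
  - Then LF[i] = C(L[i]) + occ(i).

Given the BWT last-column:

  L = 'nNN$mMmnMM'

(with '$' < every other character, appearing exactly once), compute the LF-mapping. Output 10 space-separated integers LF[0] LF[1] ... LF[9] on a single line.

Answer: 8 4 5 0 6 1 7 9 2 3

Derivation:
Char counts: '$':1, 'M':3, 'N':2, 'm':2, 'n':2
C (first-col start): C('$')=0, C('M')=1, C('N')=4, C('m')=6, C('n')=8
L[0]='n': occ=0, LF[0]=C('n')+0=8+0=8
L[1]='N': occ=0, LF[1]=C('N')+0=4+0=4
L[2]='N': occ=1, LF[2]=C('N')+1=4+1=5
L[3]='$': occ=0, LF[3]=C('$')+0=0+0=0
L[4]='m': occ=0, LF[4]=C('m')+0=6+0=6
L[5]='M': occ=0, LF[5]=C('M')+0=1+0=1
L[6]='m': occ=1, LF[6]=C('m')+1=6+1=7
L[7]='n': occ=1, LF[7]=C('n')+1=8+1=9
L[8]='M': occ=1, LF[8]=C('M')+1=1+1=2
L[9]='M': occ=2, LF[9]=C('M')+2=1+2=3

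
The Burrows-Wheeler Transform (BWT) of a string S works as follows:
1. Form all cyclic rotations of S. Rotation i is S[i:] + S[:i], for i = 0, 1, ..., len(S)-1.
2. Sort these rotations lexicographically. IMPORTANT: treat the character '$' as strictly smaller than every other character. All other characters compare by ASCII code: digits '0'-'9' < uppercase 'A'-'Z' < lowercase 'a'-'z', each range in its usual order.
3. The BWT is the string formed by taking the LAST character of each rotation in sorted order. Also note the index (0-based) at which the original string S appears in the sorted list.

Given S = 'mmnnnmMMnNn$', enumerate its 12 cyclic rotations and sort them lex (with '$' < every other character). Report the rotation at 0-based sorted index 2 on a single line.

Answer: MnNn$mmnnnmM

Derivation:
All 12 rotations (rotation i = S[i:]+S[:i]):
  rot[0] = mmnnnmMMnNn$
  rot[1] = mnnnmMMnNn$m
  rot[2] = nnnmMMnNn$mm
  rot[3] = nnmMMnNn$mmn
  rot[4] = nmMMnNn$mmnn
  rot[5] = mMMnNn$mmnnn
  rot[6] = MMnNn$mmnnnm
  rot[7] = MnNn$mmnnnmM
  rot[8] = nNn$mmnnnmMM
  rot[9] = Nn$mmnnnmMMn
  rot[10] = n$mmnnnmMMnN
  rot[11] = $mmnnnmMMnNn
Sorted (with $ < everything):
  sorted[0] = $mmnnnmMMnNn
  sorted[1] = MMnNn$mmnnnm
  sorted[2] = MnNn$mmnnnmM
  sorted[3] = Nn$mmnnnmMMn
  sorted[4] = mMMnNn$mmnnn
  sorted[5] = mmnnnmMMnNn$
  sorted[6] = mnnnmMMnNn$m
  sorted[7] = n$mmnnnmMMnN
  sorted[8] = nNn$mmnnnmMM
  sorted[9] = nmMMnNn$mmnn
  sorted[10] = nnmMMnNn$mmn
  sorted[11] = nnnmMMnNn$mm
sorted[2] = MnNn$mmnnnmM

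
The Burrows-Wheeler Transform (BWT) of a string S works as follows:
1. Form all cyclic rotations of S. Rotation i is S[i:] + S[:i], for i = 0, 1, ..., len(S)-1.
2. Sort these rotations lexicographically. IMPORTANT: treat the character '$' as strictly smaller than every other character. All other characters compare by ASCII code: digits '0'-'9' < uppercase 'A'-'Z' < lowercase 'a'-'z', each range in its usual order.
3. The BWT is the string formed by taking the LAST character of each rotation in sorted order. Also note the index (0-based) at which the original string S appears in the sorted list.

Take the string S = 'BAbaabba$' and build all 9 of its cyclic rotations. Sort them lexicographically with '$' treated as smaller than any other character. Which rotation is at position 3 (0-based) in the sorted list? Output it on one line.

All 9 rotations (rotation i = S[i:]+S[:i]):
  rot[0] = BAbaabba$
  rot[1] = Abaabba$B
  rot[2] = baabba$BA
  rot[3] = aabba$BAb
  rot[4] = abba$BAba
  rot[5] = bba$BAbaa
  rot[6] = ba$BAbaab
  rot[7] = a$BAbaabb
  rot[8] = $BAbaabba
Sorted (with $ < everything):
  sorted[0] = $BAbaabba
  sorted[1] = Abaabba$B
  sorted[2] = BAbaabba$
  sorted[3] = a$BAbaabb
  sorted[4] = aabba$BAb
  sorted[5] = abba$BAba
  sorted[6] = ba$BAbaab
  sorted[7] = baabba$BA
  sorted[8] = bba$BAbaa
sorted[3] = a$BAbaabb

Answer: a$BAbaabb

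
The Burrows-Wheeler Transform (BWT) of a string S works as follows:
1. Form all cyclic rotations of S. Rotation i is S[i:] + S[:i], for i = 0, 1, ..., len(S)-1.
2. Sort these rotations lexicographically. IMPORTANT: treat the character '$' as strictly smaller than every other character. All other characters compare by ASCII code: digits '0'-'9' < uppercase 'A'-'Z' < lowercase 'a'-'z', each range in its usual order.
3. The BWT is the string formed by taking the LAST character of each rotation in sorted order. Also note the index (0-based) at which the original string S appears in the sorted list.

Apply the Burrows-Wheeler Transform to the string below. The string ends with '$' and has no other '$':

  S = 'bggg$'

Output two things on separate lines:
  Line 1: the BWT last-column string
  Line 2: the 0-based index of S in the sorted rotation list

All 5 rotations (rotation i = S[i:]+S[:i]):
  rot[0] = bggg$
  rot[1] = ggg$b
  rot[2] = gg$bg
  rot[3] = g$bgg
  rot[4] = $bggg
Sorted (with $ < everything):
  sorted[0] = $bggg  (last char: 'g')
  sorted[1] = bggg$  (last char: '$')
  sorted[2] = g$bgg  (last char: 'g')
  sorted[3] = gg$bg  (last char: 'g')
  sorted[4] = ggg$b  (last char: 'b')
Last column: g$ggb
Original string S is at sorted index 1

Answer: g$ggb
1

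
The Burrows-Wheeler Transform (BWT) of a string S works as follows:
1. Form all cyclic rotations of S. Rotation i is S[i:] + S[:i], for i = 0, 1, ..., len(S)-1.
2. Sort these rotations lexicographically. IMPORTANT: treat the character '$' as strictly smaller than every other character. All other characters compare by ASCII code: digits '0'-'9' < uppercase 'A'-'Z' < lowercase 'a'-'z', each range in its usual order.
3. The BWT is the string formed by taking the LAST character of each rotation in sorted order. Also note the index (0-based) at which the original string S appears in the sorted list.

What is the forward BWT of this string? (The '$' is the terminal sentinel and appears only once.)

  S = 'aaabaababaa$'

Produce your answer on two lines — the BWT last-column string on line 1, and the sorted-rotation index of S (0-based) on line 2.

Answer: aab$abbaaaaa
3

Derivation:
All 12 rotations (rotation i = S[i:]+S[:i]):
  rot[0] = aaabaababaa$
  rot[1] = aabaababaa$a
  rot[2] = abaababaa$aa
  rot[3] = baababaa$aaa
  rot[4] = aababaa$aaab
  rot[5] = ababaa$aaaba
  rot[6] = babaa$aaabaa
  rot[7] = abaa$aaabaab
  rot[8] = baa$aaabaaba
  rot[9] = aa$aaabaabab
  rot[10] = a$aaabaababa
  rot[11] = $aaabaababaa
Sorted (with $ < everything):
  sorted[0] = $aaabaababaa  (last char: 'a')
  sorted[1] = a$aaabaababa  (last char: 'a')
  sorted[2] = aa$aaabaabab  (last char: 'b')
  sorted[3] = aaabaababaa$  (last char: '$')
  sorted[4] = aabaababaa$a  (last char: 'a')
  sorted[5] = aababaa$aaab  (last char: 'b')
  sorted[6] = abaa$aaabaab  (last char: 'b')
  sorted[7] = abaababaa$aa  (last char: 'a')
  sorted[8] = ababaa$aaaba  (last char: 'a')
  sorted[9] = baa$aaabaaba  (last char: 'a')
  sorted[10] = baababaa$aaa  (last char: 'a')
  sorted[11] = babaa$aaabaa  (last char: 'a')
Last column: aab$abbaaaaa
Original string S is at sorted index 3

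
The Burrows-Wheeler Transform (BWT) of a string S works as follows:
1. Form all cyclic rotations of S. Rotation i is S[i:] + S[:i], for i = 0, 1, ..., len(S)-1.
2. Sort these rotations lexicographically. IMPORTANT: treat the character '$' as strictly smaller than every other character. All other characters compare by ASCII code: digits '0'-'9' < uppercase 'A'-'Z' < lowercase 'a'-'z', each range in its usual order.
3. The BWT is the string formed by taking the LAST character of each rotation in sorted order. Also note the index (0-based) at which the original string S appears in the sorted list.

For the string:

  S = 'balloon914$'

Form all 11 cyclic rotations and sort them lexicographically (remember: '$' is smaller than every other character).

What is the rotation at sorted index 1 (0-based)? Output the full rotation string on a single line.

Answer: 14$balloon9

Derivation:
All 11 rotations (rotation i = S[i:]+S[:i]):
  rot[0] = balloon914$
  rot[1] = alloon914$b
  rot[2] = lloon914$ba
  rot[3] = loon914$bal
  rot[4] = oon914$ball
  rot[5] = on914$ballo
  rot[6] = n914$balloo
  rot[7] = 914$balloon
  rot[8] = 14$balloon9
  rot[9] = 4$balloon91
  rot[10] = $balloon914
Sorted (with $ < everything):
  sorted[0] = $balloon914
  sorted[1] = 14$balloon9
  sorted[2] = 4$balloon91
  sorted[3] = 914$balloon
  sorted[4] = alloon914$b
  sorted[5] = balloon914$
  sorted[6] = lloon914$ba
  sorted[7] = loon914$bal
  sorted[8] = n914$balloo
  sorted[9] = on914$ballo
  sorted[10] = oon914$ball
sorted[1] = 14$balloon9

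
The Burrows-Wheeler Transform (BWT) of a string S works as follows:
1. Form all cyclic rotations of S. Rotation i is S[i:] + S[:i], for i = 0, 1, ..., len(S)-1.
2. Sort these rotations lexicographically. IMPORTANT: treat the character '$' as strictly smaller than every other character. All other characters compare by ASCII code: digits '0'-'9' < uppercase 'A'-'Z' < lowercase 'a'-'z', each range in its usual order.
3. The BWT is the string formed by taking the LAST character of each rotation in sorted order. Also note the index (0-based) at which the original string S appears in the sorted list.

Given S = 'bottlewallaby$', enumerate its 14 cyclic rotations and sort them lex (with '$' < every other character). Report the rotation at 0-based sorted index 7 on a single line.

All 14 rotations (rotation i = S[i:]+S[:i]):
  rot[0] = bottlewallaby$
  rot[1] = ottlewallaby$b
  rot[2] = ttlewallaby$bo
  rot[3] = tlewallaby$bot
  rot[4] = lewallaby$bott
  rot[5] = ewallaby$bottl
  rot[6] = wallaby$bottle
  rot[7] = allaby$bottlew
  rot[8] = llaby$bottlewa
  rot[9] = laby$bottlewal
  rot[10] = aby$bottlewall
  rot[11] = by$bottlewalla
  rot[12] = y$bottlewallab
  rot[13] = $bottlewallaby
Sorted (with $ < everything):
  sorted[0] = $bottlewallaby
  sorted[1] = aby$bottlewall
  sorted[2] = allaby$bottlew
  sorted[3] = bottlewallaby$
  sorted[4] = by$bottlewalla
  sorted[5] = ewallaby$bottl
  sorted[6] = laby$bottlewal
  sorted[7] = lewallaby$bott
  sorted[8] = llaby$bottlewa
  sorted[9] = ottlewallaby$b
  sorted[10] = tlewallaby$bot
  sorted[11] = ttlewallaby$bo
  sorted[12] = wallaby$bottle
  sorted[13] = y$bottlewallab
sorted[7] = lewallaby$bott

Answer: lewallaby$bott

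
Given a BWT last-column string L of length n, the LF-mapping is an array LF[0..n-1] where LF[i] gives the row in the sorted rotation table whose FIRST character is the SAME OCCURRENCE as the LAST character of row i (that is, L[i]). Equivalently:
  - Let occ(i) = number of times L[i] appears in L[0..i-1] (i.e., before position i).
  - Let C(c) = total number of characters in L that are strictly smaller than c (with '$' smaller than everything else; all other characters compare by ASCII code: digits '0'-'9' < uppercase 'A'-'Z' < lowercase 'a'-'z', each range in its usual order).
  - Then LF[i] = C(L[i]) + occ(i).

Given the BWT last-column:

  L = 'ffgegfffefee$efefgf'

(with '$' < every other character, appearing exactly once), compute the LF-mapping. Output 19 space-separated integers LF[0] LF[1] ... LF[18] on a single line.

Char counts: '$':1, 'e':6, 'f':9, 'g':3
C (first-col start): C('$')=0, C('e')=1, C('f')=7, C('g')=16
L[0]='f': occ=0, LF[0]=C('f')+0=7+0=7
L[1]='f': occ=1, LF[1]=C('f')+1=7+1=8
L[2]='g': occ=0, LF[2]=C('g')+0=16+0=16
L[3]='e': occ=0, LF[3]=C('e')+0=1+0=1
L[4]='g': occ=1, LF[4]=C('g')+1=16+1=17
L[5]='f': occ=2, LF[5]=C('f')+2=7+2=9
L[6]='f': occ=3, LF[6]=C('f')+3=7+3=10
L[7]='f': occ=4, LF[7]=C('f')+4=7+4=11
L[8]='e': occ=1, LF[8]=C('e')+1=1+1=2
L[9]='f': occ=5, LF[9]=C('f')+5=7+5=12
L[10]='e': occ=2, LF[10]=C('e')+2=1+2=3
L[11]='e': occ=3, LF[11]=C('e')+3=1+3=4
L[12]='$': occ=0, LF[12]=C('$')+0=0+0=0
L[13]='e': occ=4, LF[13]=C('e')+4=1+4=5
L[14]='f': occ=6, LF[14]=C('f')+6=7+6=13
L[15]='e': occ=5, LF[15]=C('e')+5=1+5=6
L[16]='f': occ=7, LF[16]=C('f')+7=7+7=14
L[17]='g': occ=2, LF[17]=C('g')+2=16+2=18
L[18]='f': occ=8, LF[18]=C('f')+8=7+8=15

Answer: 7 8 16 1 17 9 10 11 2 12 3 4 0 5 13 6 14 18 15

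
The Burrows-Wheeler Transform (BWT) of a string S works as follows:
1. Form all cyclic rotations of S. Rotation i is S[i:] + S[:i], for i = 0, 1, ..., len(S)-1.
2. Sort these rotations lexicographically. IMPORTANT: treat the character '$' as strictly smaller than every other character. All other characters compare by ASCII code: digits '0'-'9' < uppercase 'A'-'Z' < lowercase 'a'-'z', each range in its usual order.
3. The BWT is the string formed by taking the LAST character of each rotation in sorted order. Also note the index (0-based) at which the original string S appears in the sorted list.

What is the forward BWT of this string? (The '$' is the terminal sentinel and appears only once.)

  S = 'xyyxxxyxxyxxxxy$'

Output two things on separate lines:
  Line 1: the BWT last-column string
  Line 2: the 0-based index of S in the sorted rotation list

All 16 rotations (rotation i = S[i:]+S[:i]):
  rot[0] = xyyxxxyxxyxxxxy$
  rot[1] = yyxxxyxxyxxxxy$x
  rot[2] = yxxxyxxyxxxxy$xy
  rot[3] = xxxyxxyxxxxy$xyy
  rot[4] = xxyxxyxxxxy$xyyx
  rot[5] = xyxxyxxxxy$xyyxx
  rot[6] = yxxyxxxxy$xyyxxx
  rot[7] = xxyxxxxy$xyyxxxy
  rot[8] = xyxxxxy$xyyxxxyx
  rot[9] = yxxxxy$xyyxxxyxx
  rot[10] = xxxxy$xyyxxxyxxy
  rot[11] = xxxy$xyyxxxyxxyx
  rot[12] = xxy$xyyxxxyxxyxx
  rot[13] = xy$xyyxxxyxxyxxx
  rot[14] = y$xyyxxxyxxyxxxx
  rot[15] = $xyyxxxyxxyxxxxy
Sorted (with $ < everything):
  sorted[0] = $xyyxxxyxxyxxxxy  (last char: 'y')
  sorted[1] = xxxxy$xyyxxxyxxy  (last char: 'y')
  sorted[2] = xxxy$xyyxxxyxxyx  (last char: 'x')
  sorted[3] = xxxyxxyxxxxy$xyy  (last char: 'y')
  sorted[4] = xxy$xyyxxxyxxyxx  (last char: 'x')
  sorted[5] = xxyxxxxy$xyyxxxy  (last char: 'y')
  sorted[6] = xxyxxyxxxxy$xyyx  (last char: 'x')
  sorted[7] = xy$xyyxxxyxxyxxx  (last char: 'x')
  sorted[8] = xyxxxxy$xyyxxxyx  (last char: 'x')
  sorted[9] = xyxxyxxxxy$xyyxx  (last char: 'x')
  sorted[10] = xyyxxxyxxyxxxxy$  (last char: '$')
  sorted[11] = y$xyyxxxyxxyxxxx  (last char: 'x')
  sorted[12] = yxxxxy$xyyxxxyxx  (last char: 'x')
  sorted[13] = yxxxyxxyxxxxy$xy  (last char: 'y')
  sorted[14] = yxxyxxxxy$xyyxxx  (last char: 'x')
  sorted[15] = yyxxxyxxyxxxxy$x  (last char: 'x')
Last column: yyxyxyxxxx$xxyxx
Original string S is at sorted index 10

Answer: yyxyxyxxxx$xxyxx
10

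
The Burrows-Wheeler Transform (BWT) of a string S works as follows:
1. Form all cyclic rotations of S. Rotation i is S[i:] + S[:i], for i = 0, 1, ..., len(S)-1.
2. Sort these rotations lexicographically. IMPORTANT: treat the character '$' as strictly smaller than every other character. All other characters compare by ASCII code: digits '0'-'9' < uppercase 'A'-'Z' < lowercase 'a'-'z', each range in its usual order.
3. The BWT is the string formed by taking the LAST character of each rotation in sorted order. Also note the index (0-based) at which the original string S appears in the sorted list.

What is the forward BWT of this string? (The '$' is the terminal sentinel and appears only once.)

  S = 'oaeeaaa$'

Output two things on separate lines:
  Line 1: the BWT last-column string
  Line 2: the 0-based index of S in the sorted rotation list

Answer: aaaeoea$
7

Derivation:
All 8 rotations (rotation i = S[i:]+S[:i]):
  rot[0] = oaeeaaa$
  rot[1] = aeeaaa$o
  rot[2] = eeaaa$oa
  rot[3] = eaaa$oae
  rot[4] = aaa$oaee
  rot[5] = aa$oaeea
  rot[6] = a$oaeeaa
  rot[7] = $oaeeaaa
Sorted (with $ < everything):
  sorted[0] = $oaeeaaa  (last char: 'a')
  sorted[1] = a$oaeeaa  (last char: 'a')
  sorted[2] = aa$oaeea  (last char: 'a')
  sorted[3] = aaa$oaee  (last char: 'e')
  sorted[4] = aeeaaa$o  (last char: 'o')
  sorted[5] = eaaa$oae  (last char: 'e')
  sorted[6] = eeaaa$oa  (last char: 'a')
  sorted[7] = oaeeaaa$  (last char: '$')
Last column: aaaeoea$
Original string S is at sorted index 7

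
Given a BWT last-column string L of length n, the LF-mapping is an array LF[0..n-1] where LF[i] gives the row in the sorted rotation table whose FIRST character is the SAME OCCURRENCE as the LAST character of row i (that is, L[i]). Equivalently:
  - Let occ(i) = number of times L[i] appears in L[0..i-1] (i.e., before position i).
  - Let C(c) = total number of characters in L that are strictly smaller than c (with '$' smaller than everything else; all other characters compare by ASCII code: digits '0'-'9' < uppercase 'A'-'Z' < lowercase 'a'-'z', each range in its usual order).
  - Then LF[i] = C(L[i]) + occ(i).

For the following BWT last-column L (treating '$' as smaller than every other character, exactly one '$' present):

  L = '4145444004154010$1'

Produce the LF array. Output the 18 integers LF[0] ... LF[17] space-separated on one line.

Char counts: '$':1, '0':4, '1':4, '4':7, '5':2
C (first-col start): C('$')=0, C('0')=1, C('1')=5, C('4')=9, C('5')=16
L[0]='4': occ=0, LF[0]=C('4')+0=9+0=9
L[1]='1': occ=0, LF[1]=C('1')+0=5+0=5
L[2]='4': occ=1, LF[2]=C('4')+1=9+1=10
L[3]='5': occ=0, LF[3]=C('5')+0=16+0=16
L[4]='4': occ=2, LF[4]=C('4')+2=9+2=11
L[5]='4': occ=3, LF[5]=C('4')+3=9+3=12
L[6]='4': occ=4, LF[6]=C('4')+4=9+4=13
L[7]='0': occ=0, LF[7]=C('0')+0=1+0=1
L[8]='0': occ=1, LF[8]=C('0')+1=1+1=2
L[9]='4': occ=5, LF[9]=C('4')+5=9+5=14
L[10]='1': occ=1, LF[10]=C('1')+1=5+1=6
L[11]='5': occ=1, LF[11]=C('5')+1=16+1=17
L[12]='4': occ=6, LF[12]=C('4')+6=9+6=15
L[13]='0': occ=2, LF[13]=C('0')+2=1+2=3
L[14]='1': occ=2, LF[14]=C('1')+2=5+2=7
L[15]='0': occ=3, LF[15]=C('0')+3=1+3=4
L[16]='$': occ=0, LF[16]=C('$')+0=0+0=0
L[17]='1': occ=3, LF[17]=C('1')+3=5+3=8

Answer: 9 5 10 16 11 12 13 1 2 14 6 17 15 3 7 4 0 8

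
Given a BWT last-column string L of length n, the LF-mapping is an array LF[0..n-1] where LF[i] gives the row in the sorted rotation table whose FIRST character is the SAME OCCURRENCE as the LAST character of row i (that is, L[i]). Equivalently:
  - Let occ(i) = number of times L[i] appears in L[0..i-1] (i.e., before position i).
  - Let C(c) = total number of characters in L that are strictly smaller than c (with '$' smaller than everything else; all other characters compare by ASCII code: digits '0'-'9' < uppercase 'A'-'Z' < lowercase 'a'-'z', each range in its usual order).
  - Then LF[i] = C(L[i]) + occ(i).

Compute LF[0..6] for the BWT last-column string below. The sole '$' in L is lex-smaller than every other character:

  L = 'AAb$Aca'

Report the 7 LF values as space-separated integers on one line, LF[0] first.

Char counts: '$':1, 'A':3, 'a':1, 'b':1, 'c':1
C (first-col start): C('$')=0, C('A')=1, C('a')=4, C('b')=5, C('c')=6
L[0]='A': occ=0, LF[0]=C('A')+0=1+0=1
L[1]='A': occ=1, LF[1]=C('A')+1=1+1=2
L[2]='b': occ=0, LF[2]=C('b')+0=5+0=5
L[3]='$': occ=0, LF[3]=C('$')+0=0+0=0
L[4]='A': occ=2, LF[4]=C('A')+2=1+2=3
L[5]='c': occ=0, LF[5]=C('c')+0=6+0=6
L[6]='a': occ=0, LF[6]=C('a')+0=4+0=4

Answer: 1 2 5 0 3 6 4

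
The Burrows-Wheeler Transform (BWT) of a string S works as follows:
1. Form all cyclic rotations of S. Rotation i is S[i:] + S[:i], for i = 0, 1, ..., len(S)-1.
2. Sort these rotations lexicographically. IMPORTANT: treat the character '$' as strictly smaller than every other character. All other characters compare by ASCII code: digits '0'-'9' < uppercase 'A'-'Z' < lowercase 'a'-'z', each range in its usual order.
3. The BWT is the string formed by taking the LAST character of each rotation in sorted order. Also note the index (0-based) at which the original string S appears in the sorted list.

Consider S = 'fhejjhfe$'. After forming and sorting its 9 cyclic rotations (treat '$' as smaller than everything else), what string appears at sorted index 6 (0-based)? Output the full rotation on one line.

All 9 rotations (rotation i = S[i:]+S[:i]):
  rot[0] = fhejjhfe$
  rot[1] = hejjhfe$f
  rot[2] = ejjhfe$fh
  rot[3] = jjhfe$fhe
  rot[4] = jhfe$fhej
  rot[5] = hfe$fhejj
  rot[6] = fe$fhejjh
  rot[7] = e$fhejjhf
  rot[8] = $fhejjhfe
Sorted (with $ < everything):
  sorted[0] = $fhejjhfe
  sorted[1] = e$fhejjhf
  sorted[2] = ejjhfe$fh
  sorted[3] = fe$fhejjh
  sorted[4] = fhejjhfe$
  sorted[5] = hejjhfe$f
  sorted[6] = hfe$fhejj
  sorted[7] = jhfe$fhej
  sorted[8] = jjhfe$fhe
sorted[6] = hfe$fhejj

Answer: hfe$fhejj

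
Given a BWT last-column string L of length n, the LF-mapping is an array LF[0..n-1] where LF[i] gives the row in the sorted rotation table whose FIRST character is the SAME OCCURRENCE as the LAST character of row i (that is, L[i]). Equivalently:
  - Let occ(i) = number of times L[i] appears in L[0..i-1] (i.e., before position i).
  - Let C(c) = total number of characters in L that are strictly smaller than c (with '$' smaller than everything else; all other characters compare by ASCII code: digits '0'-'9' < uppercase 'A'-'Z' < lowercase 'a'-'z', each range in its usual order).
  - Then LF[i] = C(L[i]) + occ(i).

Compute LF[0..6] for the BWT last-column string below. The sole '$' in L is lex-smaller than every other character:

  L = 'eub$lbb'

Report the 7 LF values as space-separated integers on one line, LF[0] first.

Answer: 4 6 1 0 5 2 3

Derivation:
Char counts: '$':1, 'b':3, 'e':1, 'l':1, 'u':1
C (first-col start): C('$')=0, C('b')=1, C('e')=4, C('l')=5, C('u')=6
L[0]='e': occ=0, LF[0]=C('e')+0=4+0=4
L[1]='u': occ=0, LF[1]=C('u')+0=6+0=6
L[2]='b': occ=0, LF[2]=C('b')+0=1+0=1
L[3]='$': occ=0, LF[3]=C('$')+0=0+0=0
L[4]='l': occ=0, LF[4]=C('l')+0=5+0=5
L[5]='b': occ=1, LF[5]=C('b')+1=1+1=2
L[6]='b': occ=2, LF[6]=C('b')+2=1+2=3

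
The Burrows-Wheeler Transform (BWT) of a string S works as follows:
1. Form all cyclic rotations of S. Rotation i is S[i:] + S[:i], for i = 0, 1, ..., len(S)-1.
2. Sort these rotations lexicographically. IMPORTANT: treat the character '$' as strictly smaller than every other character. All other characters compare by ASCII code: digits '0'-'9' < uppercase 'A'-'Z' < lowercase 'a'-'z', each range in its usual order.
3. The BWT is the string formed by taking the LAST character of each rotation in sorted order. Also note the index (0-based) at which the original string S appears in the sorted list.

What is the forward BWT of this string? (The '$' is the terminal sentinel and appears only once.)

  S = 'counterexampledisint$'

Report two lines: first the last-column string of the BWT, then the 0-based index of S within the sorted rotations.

Answer: tx$eltrsdpaiucmeinnoe
2

Derivation:
All 21 rotations (rotation i = S[i:]+S[:i]):
  rot[0] = counterexampledisint$
  rot[1] = ounterexampledisint$c
  rot[2] = unterexampledisint$co
  rot[3] = nterexampledisint$cou
  rot[4] = terexampledisint$coun
  rot[5] = erexampledisint$count
  rot[6] = rexampledisint$counte
  rot[7] = exampledisint$counter
  rot[8] = xampledisint$countere
  rot[9] = ampledisint$counterex
  rot[10] = mpledisint$counterexa
  rot[11] = pledisint$counterexam
  rot[12] = ledisint$counterexamp
  rot[13] = edisint$counterexampl
  rot[14] = disint$counterexample
  rot[15] = isint$counterexampled
  rot[16] = sint$counterexampledi
  rot[17] = int$counterexampledis
  rot[18] = nt$counterexampledisi
  rot[19] = t$counterexampledisin
  rot[20] = $counterexampledisint
Sorted (with $ < everything):
  sorted[0] = $counterexampledisint  (last char: 't')
  sorted[1] = ampledisint$counterex  (last char: 'x')
  sorted[2] = counterexampledisint$  (last char: '$')
  sorted[3] = disint$counterexample  (last char: 'e')
  sorted[4] = edisint$counterexampl  (last char: 'l')
  sorted[5] = erexampledisint$count  (last char: 't')
  sorted[6] = exampledisint$counter  (last char: 'r')
  sorted[7] = int$counterexampledis  (last char: 's')
  sorted[8] = isint$counterexampled  (last char: 'd')
  sorted[9] = ledisint$counterexamp  (last char: 'p')
  sorted[10] = mpledisint$counterexa  (last char: 'a')
  sorted[11] = nt$counterexampledisi  (last char: 'i')
  sorted[12] = nterexampledisint$cou  (last char: 'u')
  sorted[13] = ounterexampledisint$c  (last char: 'c')
  sorted[14] = pledisint$counterexam  (last char: 'm')
  sorted[15] = rexampledisint$counte  (last char: 'e')
  sorted[16] = sint$counterexampledi  (last char: 'i')
  sorted[17] = t$counterexampledisin  (last char: 'n')
  sorted[18] = terexampledisint$coun  (last char: 'n')
  sorted[19] = unterexampledisint$co  (last char: 'o')
  sorted[20] = xampledisint$countere  (last char: 'e')
Last column: tx$eltrsdpaiucmeinnoe
Original string S is at sorted index 2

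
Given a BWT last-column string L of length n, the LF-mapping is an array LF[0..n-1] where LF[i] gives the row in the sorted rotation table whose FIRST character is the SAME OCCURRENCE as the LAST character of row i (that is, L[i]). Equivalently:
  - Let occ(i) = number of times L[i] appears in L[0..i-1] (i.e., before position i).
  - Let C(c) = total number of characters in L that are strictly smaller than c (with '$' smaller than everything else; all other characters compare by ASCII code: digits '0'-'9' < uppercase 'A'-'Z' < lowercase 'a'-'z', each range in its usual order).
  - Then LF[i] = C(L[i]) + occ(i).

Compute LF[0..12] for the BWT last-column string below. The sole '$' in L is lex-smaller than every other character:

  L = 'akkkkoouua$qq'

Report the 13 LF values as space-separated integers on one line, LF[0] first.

Char counts: '$':1, 'a':2, 'k':4, 'o':2, 'q':2, 'u':2
C (first-col start): C('$')=0, C('a')=1, C('k')=3, C('o')=7, C('q')=9, C('u')=11
L[0]='a': occ=0, LF[0]=C('a')+0=1+0=1
L[1]='k': occ=0, LF[1]=C('k')+0=3+0=3
L[2]='k': occ=1, LF[2]=C('k')+1=3+1=4
L[3]='k': occ=2, LF[3]=C('k')+2=3+2=5
L[4]='k': occ=3, LF[4]=C('k')+3=3+3=6
L[5]='o': occ=0, LF[5]=C('o')+0=7+0=7
L[6]='o': occ=1, LF[6]=C('o')+1=7+1=8
L[7]='u': occ=0, LF[7]=C('u')+0=11+0=11
L[8]='u': occ=1, LF[8]=C('u')+1=11+1=12
L[9]='a': occ=1, LF[9]=C('a')+1=1+1=2
L[10]='$': occ=0, LF[10]=C('$')+0=0+0=0
L[11]='q': occ=0, LF[11]=C('q')+0=9+0=9
L[12]='q': occ=1, LF[12]=C('q')+1=9+1=10

Answer: 1 3 4 5 6 7 8 11 12 2 0 9 10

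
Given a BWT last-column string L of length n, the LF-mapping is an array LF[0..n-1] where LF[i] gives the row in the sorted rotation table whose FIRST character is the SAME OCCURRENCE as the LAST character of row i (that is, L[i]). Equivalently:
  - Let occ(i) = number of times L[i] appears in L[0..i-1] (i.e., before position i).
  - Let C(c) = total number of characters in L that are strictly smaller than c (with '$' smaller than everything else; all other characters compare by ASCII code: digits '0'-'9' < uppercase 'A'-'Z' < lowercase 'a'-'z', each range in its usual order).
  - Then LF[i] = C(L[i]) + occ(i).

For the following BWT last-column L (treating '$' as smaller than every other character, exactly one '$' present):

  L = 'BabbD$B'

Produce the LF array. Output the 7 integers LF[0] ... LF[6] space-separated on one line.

Char counts: '$':1, 'B':2, 'D':1, 'a':1, 'b':2
C (first-col start): C('$')=0, C('B')=1, C('D')=3, C('a')=4, C('b')=5
L[0]='B': occ=0, LF[0]=C('B')+0=1+0=1
L[1]='a': occ=0, LF[1]=C('a')+0=4+0=4
L[2]='b': occ=0, LF[2]=C('b')+0=5+0=5
L[3]='b': occ=1, LF[3]=C('b')+1=5+1=6
L[4]='D': occ=0, LF[4]=C('D')+0=3+0=3
L[5]='$': occ=0, LF[5]=C('$')+0=0+0=0
L[6]='B': occ=1, LF[6]=C('B')+1=1+1=2

Answer: 1 4 5 6 3 0 2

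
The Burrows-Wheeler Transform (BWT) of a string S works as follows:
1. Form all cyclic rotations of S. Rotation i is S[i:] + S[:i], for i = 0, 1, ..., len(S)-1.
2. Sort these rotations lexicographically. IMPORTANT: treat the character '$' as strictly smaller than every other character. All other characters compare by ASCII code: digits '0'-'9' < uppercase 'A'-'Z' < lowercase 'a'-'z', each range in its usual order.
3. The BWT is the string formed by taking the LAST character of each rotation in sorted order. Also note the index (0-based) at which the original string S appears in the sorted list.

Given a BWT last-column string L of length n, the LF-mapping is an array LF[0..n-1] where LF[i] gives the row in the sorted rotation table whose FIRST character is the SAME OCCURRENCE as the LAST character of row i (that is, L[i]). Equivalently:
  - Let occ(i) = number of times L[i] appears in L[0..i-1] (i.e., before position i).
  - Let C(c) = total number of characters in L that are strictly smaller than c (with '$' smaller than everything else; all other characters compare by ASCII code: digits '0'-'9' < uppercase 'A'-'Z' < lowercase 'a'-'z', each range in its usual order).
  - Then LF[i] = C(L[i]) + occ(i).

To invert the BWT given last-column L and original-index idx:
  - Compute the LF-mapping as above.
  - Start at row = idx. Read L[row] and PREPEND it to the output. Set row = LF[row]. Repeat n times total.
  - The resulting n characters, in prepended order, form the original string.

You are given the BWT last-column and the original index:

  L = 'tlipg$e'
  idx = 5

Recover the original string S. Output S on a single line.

LF mapping: 6 4 3 5 2 0 1
Walk LF starting at row 5, prepending L[row]:
  step 1: row=5, L[5]='$', prepend. Next row=LF[5]=0
  step 2: row=0, L[0]='t', prepend. Next row=LF[0]=6
  step 3: row=6, L[6]='e', prepend. Next row=LF[6]=1
  step 4: row=1, L[1]='l', prepend. Next row=LF[1]=4
  step 5: row=4, L[4]='g', prepend. Next row=LF[4]=2
  step 6: row=2, L[2]='i', prepend. Next row=LF[2]=3
  step 7: row=3, L[3]='p', prepend. Next row=LF[3]=5
Reversed output: piglet$

Answer: piglet$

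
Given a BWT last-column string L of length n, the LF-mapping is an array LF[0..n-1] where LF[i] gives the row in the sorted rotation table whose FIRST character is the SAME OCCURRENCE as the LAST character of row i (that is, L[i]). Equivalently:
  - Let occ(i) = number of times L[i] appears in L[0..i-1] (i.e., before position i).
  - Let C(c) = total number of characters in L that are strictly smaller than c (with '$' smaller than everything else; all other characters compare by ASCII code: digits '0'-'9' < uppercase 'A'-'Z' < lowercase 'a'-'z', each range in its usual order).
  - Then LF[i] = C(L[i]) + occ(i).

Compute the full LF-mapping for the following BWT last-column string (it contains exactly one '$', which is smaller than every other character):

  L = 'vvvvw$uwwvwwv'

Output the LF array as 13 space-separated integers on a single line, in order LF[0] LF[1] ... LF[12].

Answer: 2 3 4 5 8 0 1 9 10 6 11 12 7

Derivation:
Char counts: '$':1, 'u':1, 'v':6, 'w':5
C (first-col start): C('$')=0, C('u')=1, C('v')=2, C('w')=8
L[0]='v': occ=0, LF[0]=C('v')+0=2+0=2
L[1]='v': occ=1, LF[1]=C('v')+1=2+1=3
L[2]='v': occ=2, LF[2]=C('v')+2=2+2=4
L[3]='v': occ=3, LF[3]=C('v')+3=2+3=5
L[4]='w': occ=0, LF[4]=C('w')+0=8+0=8
L[5]='$': occ=0, LF[5]=C('$')+0=0+0=0
L[6]='u': occ=0, LF[6]=C('u')+0=1+0=1
L[7]='w': occ=1, LF[7]=C('w')+1=8+1=9
L[8]='w': occ=2, LF[8]=C('w')+2=8+2=10
L[9]='v': occ=4, LF[9]=C('v')+4=2+4=6
L[10]='w': occ=3, LF[10]=C('w')+3=8+3=11
L[11]='w': occ=4, LF[11]=C('w')+4=8+4=12
L[12]='v': occ=5, LF[12]=C('v')+5=2+5=7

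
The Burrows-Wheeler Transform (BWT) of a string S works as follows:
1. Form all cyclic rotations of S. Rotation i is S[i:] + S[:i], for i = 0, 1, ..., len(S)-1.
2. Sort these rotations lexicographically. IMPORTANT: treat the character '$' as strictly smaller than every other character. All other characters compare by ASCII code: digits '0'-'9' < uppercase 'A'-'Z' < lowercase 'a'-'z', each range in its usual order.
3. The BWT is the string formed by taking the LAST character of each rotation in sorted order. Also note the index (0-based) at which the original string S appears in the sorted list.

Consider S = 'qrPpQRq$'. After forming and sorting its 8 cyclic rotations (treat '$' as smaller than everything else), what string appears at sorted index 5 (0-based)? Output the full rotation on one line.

All 8 rotations (rotation i = S[i:]+S[:i]):
  rot[0] = qrPpQRq$
  rot[1] = rPpQRq$q
  rot[2] = PpQRq$qr
  rot[3] = pQRq$qrP
  rot[4] = QRq$qrPp
  rot[5] = Rq$qrPpQ
  rot[6] = q$qrPpQR
  rot[7] = $qrPpQRq
Sorted (with $ < everything):
  sorted[0] = $qrPpQRq
  sorted[1] = PpQRq$qr
  sorted[2] = QRq$qrPp
  sorted[3] = Rq$qrPpQ
  sorted[4] = pQRq$qrP
  sorted[5] = q$qrPpQR
  sorted[6] = qrPpQRq$
  sorted[7] = rPpQRq$q
sorted[5] = q$qrPpQR

Answer: q$qrPpQR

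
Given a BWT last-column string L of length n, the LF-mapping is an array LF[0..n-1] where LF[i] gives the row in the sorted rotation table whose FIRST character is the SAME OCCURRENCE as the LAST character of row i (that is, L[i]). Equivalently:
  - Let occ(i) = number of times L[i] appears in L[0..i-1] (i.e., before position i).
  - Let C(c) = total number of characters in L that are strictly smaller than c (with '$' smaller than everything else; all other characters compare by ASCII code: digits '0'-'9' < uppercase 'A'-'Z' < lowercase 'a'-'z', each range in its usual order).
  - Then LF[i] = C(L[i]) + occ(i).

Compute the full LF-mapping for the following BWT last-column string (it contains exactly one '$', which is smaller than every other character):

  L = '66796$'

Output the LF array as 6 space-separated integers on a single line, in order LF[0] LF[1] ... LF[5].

Answer: 1 2 4 5 3 0

Derivation:
Char counts: '$':1, '6':3, '7':1, '9':1
C (first-col start): C('$')=0, C('6')=1, C('7')=4, C('9')=5
L[0]='6': occ=0, LF[0]=C('6')+0=1+0=1
L[1]='6': occ=1, LF[1]=C('6')+1=1+1=2
L[2]='7': occ=0, LF[2]=C('7')+0=4+0=4
L[3]='9': occ=0, LF[3]=C('9')+0=5+0=5
L[4]='6': occ=2, LF[4]=C('6')+2=1+2=3
L[5]='$': occ=0, LF[5]=C('$')+0=0+0=0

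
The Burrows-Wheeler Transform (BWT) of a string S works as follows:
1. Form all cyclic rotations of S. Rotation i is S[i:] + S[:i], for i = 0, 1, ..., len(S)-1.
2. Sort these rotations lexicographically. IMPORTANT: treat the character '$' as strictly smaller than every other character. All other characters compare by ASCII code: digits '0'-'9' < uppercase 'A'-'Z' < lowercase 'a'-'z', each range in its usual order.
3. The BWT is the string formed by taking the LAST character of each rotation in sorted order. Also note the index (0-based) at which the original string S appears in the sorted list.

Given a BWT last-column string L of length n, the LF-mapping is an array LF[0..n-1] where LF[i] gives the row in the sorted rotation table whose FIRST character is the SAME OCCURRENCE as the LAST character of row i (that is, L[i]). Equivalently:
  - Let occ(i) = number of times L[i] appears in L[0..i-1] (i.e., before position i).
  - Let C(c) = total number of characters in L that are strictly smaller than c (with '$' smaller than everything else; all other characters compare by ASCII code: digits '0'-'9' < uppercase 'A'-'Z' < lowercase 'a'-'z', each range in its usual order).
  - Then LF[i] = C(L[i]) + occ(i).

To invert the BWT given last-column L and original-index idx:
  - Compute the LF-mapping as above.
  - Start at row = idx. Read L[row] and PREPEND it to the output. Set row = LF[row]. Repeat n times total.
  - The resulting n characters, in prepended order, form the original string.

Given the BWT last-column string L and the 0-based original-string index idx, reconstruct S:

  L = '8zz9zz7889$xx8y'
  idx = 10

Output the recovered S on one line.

Answer: yz8z8xz7989xz8$

Derivation:
LF mapping: 2 11 12 6 13 14 1 3 4 7 0 8 9 5 10
Walk LF starting at row 10, prepending L[row]:
  step 1: row=10, L[10]='$', prepend. Next row=LF[10]=0
  step 2: row=0, L[0]='8', prepend. Next row=LF[0]=2
  step 3: row=2, L[2]='z', prepend. Next row=LF[2]=12
  step 4: row=12, L[12]='x', prepend. Next row=LF[12]=9
  step 5: row=9, L[9]='9', prepend. Next row=LF[9]=7
  step 6: row=7, L[7]='8', prepend. Next row=LF[7]=3
  step 7: row=3, L[3]='9', prepend. Next row=LF[3]=6
  step 8: row=6, L[6]='7', prepend. Next row=LF[6]=1
  step 9: row=1, L[1]='z', prepend. Next row=LF[1]=11
  step 10: row=11, L[11]='x', prepend. Next row=LF[11]=8
  step 11: row=8, L[8]='8', prepend. Next row=LF[8]=4
  step 12: row=4, L[4]='z', prepend. Next row=LF[4]=13
  step 13: row=13, L[13]='8', prepend. Next row=LF[13]=5
  step 14: row=5, L[5]='z', prepend. Next row=LF[5]=14
  step 15: row=14, L[14]='y', prepend. Next row=LF[14]=10
Reversed output: yz8z8xz7989xz8$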